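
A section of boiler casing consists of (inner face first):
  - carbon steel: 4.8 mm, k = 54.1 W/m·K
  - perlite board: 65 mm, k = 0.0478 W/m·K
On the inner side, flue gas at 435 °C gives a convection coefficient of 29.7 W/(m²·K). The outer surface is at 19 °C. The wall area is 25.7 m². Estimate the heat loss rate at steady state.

Q ≈ 7670 W

Model the wall as resistances in series:
R_inner film = 1/(h_i·A) = 1/(29.7×25.7) = 0.00131 K/W
R_carbon steel = L/(kA) = 0.0048/(54.1×25.7) = 3.452×10^-6 K/W
R_perlite board = L/(kA) = 0.065/(0.0478×25.7) = 0.05291 K/W
R_total = 0.05423 K/W
Q = ΔT / R_total = 416 / 0.05423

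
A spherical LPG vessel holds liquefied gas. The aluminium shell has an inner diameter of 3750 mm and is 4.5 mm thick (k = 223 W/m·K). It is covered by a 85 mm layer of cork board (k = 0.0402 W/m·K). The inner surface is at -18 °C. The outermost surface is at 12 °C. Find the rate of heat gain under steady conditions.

For a spherical shell R = (1/r₁ − 1/r₂)/(4πk); film R = 1/(h·4πr²). In series:
R_aluminium shell = (1/1.875 − 1/1.8795)/(4π×223) = 4.557×10^-7 K/W
R_cork board = (1/1.8795 − 1/1.9645)/(4π×0.0402) = 0.04557 K/W
R_total = 0.04557 K/W
Q = ΔT/R_total = 30/0.04557

Q ≈ 658 W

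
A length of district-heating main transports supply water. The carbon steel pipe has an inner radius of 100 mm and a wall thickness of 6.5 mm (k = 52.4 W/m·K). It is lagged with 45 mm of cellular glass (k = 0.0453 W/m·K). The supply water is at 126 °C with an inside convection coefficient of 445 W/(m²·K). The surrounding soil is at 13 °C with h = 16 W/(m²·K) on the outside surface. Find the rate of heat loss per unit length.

Per-layer cylindrical resistances, series-summed:
R_inner film = 1/(h_i·2πr₁L) = 1/(445×2π×0.1×1) = 0.003577 K/W
R_carbon steel pipe wall = ln(106.5/100)/(2π×52.4×1) = 1.913×10^-4 K/W
R_cellular glass = ln(151.5/106.5)/(2π×0.0453×1) = 1.238 K/W
R_outer film = 1/(h_o·2πr_oL) = 1/(16×2π×0.1515×1) = 0.06566 K/W
R_total = 1.308 K/W
Q = ΔT/R_total = 113/1.308

q′ ≈ 86.4 W/m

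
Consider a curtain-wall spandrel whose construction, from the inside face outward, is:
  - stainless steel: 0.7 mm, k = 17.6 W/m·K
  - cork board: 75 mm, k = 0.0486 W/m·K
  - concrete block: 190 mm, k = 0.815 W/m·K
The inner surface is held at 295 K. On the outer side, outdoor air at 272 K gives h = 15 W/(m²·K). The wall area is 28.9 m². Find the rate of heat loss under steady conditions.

Treating each layer as a thermal resistance in series:
R_stainless steel = L/(kA) = 0.0007/(17.6×28.9) = 1.376×10^-6 K/W
R_cork board = L/(kA) = 0.075/(0.0486×28.9) = 0.0534 K/W
R_concrete block = L/(kA) = 0.19/(0.815×28.9) = 0.008067 K/W
R_outer film = 1/(h_o·A) = 1/(15×28.9) = 0.002307 K/W
R_total = 0.06377 K/W
Q = ΔT / R_total = 23 / 0.06377

Q ≈ 361 W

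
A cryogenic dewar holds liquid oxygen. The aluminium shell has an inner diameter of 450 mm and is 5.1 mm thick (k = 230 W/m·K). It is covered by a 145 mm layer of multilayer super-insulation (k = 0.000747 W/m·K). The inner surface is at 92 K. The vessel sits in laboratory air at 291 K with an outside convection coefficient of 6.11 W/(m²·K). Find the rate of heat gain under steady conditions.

Q ≈ 1.11 W

For a spherical shell R = (1/r₁ − 1/r₂)/(4πk); film R = 1/(h·4πr²). In series:
R_aluminium shell = (1/0.225 − 1/0.2301)/(4π×230) = 3.408×10^-5 K/W
R_multilayer super-insulation = (1/0.2301 − 1/0.3751)/(4π×0.000747) = 179 K/W
R_outer film = 1/(h·4πr_o²) = 1/(6.11×4π×0.3751²) = 0.09257 K/W
R_total = 179.1 K/W
Q = ΔT/R_total = 199/179.1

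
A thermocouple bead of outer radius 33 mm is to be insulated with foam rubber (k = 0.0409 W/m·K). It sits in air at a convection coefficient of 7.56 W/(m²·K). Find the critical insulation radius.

For a sphere r_cr = 2k/h = 2×0.0409/7.56
r_cr = 10.8 mm; since the bare radius (33 mm) is above r_cr, any added insulation will reduce heat loss.

r_cr ≈ 10.8 mm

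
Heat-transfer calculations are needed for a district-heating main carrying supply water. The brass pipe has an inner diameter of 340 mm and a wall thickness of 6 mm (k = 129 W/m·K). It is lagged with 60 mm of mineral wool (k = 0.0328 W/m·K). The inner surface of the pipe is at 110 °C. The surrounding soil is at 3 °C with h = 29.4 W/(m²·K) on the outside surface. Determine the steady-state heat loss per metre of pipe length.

q′ ≈ 74 W/m

Cylindrical conduction, so R = ln(r₂/r₁)/(2πkL) per layer, in series:
R_brass pipe wall = ln(176/170)/(2π×129×1) = 4.279×10^-5 K/W
R_mineral wool = ln(236/176)/(2π×0.0328×1) = 1.423 K/W
R_outer film = 1/(h_o·2πr_oL) = 1/(29.4×2π×0.236×1) = 0.02294 K/W
R_total = 1.446 K/W
Q = ΔT/R_total = 107/1.446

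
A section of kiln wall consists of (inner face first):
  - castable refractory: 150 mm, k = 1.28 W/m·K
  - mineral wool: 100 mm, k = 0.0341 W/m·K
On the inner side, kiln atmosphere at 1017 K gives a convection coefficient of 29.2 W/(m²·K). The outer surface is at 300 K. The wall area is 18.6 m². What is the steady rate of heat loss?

Q ≈ 4320 W

Thermal resistances in series:
R_inner film = 1/(h_i·A) = 1/(29.2×18.6) = 0.001841 K/W
R_castable refractory = L/(kA) = 0.15/(1.28×18.6) = 0.0063 K/W
R_mineral wool = L/(kA) = 0.1/(0.0341×18.6) = 0.1577 K/W
R_total = 0.1658 K/W
Q = ΔT / R_total = 717 / 0.1658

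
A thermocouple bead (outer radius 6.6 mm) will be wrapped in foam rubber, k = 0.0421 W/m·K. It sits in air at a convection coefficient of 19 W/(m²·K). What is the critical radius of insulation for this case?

r_cr ≈ 4.43 mm

For a sphere r_cr = 2k/h = 2×0.0421/19
r_cr = 4.43 mm; since the bare radius (6.6 mm) is above r_cr, any added insulation will reduce heat loss.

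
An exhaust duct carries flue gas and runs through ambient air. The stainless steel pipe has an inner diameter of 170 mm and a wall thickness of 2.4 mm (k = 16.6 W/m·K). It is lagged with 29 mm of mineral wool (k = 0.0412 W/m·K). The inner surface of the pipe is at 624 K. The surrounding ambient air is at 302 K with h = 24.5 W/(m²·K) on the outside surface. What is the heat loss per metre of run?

q′ ≈ 277 W/m

Cylindrical conduction, so R = ln(r₂/r₁)/(2πkL) per layer, in series:
R_stainless steel pipe wall = ln(87.4/85)/(2π×16.6×1) = 2.67×10^-4 K/W
R_mineral wool = ln(116.4/87.4)/(2π×0.0412×1) = 1.107 K/W
R_outer film = 1/(h_o·2πr_oL) = 1/(24.5×2π×0.1164×1) = 0.05581 K/W
R_total = 1.163 K/W
Q = ΔT/R_total = 322/1.163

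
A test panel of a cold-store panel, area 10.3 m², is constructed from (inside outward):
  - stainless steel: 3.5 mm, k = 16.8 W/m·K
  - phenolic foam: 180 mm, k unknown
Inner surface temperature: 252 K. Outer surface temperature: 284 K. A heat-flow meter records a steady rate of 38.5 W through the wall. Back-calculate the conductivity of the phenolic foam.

Model the wall as resistances in series:
R_stainless steel = L/(kA) = 0.0035/(16.8×10.3) = 2.023×10^-5 K/W
Sum of known resistances R_other = 2.023×10^-5 K/W
Total R = ΔT/Q = 32/38.5 = 0.8312 K/W
R_phenolic foam = R_total − R_other = 0.8311 K/W
k = L/(R·A) = 0.18/(0.8311×10.3)

k ≈ 0.021 W/(m·K)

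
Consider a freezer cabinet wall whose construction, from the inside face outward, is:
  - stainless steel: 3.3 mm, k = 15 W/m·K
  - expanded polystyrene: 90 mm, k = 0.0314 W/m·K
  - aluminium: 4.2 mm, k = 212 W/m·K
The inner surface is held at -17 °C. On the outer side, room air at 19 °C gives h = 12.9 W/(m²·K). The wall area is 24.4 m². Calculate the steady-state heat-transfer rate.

Thermal resistances in series:
R_stainless steel = L/(kA) = 0.0033/(15×24.4) = 9.016×10^-6 K/W
R_expanded polystyrene = L/(kA) = 0.09/(0.0314×24.4) = 0.1175 K/W
R_aluminium = L/(kA) = 0.0042/(212×24.4) = 8.119×10^-7 K/W
R_outer film = 1/(h_o·A) = 1/(12.9×24.4) = 0.003177 K/W
R_total = 0.1207 K/W
Q = ΔT / R_total = 36 / 0.1207

Q ≈ 298 W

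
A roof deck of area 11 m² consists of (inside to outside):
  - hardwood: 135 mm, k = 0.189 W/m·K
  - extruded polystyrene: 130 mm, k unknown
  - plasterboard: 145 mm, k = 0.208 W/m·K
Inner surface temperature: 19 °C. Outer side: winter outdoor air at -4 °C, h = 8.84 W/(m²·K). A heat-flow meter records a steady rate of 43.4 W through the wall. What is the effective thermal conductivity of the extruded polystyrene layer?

k ≈ 0.0302 W/(m·K)

Model the wall as resistances in series:
R_hardwood = L/(kA) = 0.135/(0.189×11) = 0.06494 K/W
R_plasterboard = L/(kA) = 0.145/(0.208×11) = 0.06337 K/W
R_outer film = 1/(h_o·A) = 1/(8.84×11) = 0.01028 K/W
Sum of known resistances R_other = 0.1386 K/W
Total R = ΔT/Q = 23/43.4 = 0.53 K/W
R_extruded polystyrene = R_total − R_other = 0.3914 K/W
k = L/(R·A) = 0.13/(0.3914×11)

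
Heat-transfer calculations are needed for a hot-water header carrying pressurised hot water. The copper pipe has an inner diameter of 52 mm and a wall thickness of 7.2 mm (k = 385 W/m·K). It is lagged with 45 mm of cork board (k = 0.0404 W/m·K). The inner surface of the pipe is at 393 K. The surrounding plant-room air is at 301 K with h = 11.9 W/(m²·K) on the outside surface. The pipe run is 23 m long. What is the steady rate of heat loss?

Cylindrical conduction, so R = ln(r₂/r₁)/(2πkL) per layer, in series:
R_copper pipe wall = ln(33.2/26)/(2π×385×23) = 4.394×10^-6 K/W
R_cork board = ln(78.2/33.2)/(2π×0.0404×23) = 0.1467 K/W
R_outer film = 1/(h_o·2πr_oL) = 1/(11.9×2π×0.0782×23) = 0.007436 K/W
R_total = 0.1542 K/W
Q = ΔT/R_total = 92/0.1542

Q ≈ 597 W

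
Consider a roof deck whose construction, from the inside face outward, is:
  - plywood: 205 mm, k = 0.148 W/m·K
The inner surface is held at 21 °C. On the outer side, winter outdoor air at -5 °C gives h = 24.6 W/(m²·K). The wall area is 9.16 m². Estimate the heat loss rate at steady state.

Treating each layer as a thermal resistance in series:
R_plywood = L/(kA) = 0.205/(0.148×9.16) = 0.1512 K/W
R_outer film = 1/(h_o·A) = 1/(24.6×9.16) = 0.004438 K/W
R_total = 0.1557 K/W
Q = ΔT / R_total = 26 / 0.1557

Q ≈ 167 W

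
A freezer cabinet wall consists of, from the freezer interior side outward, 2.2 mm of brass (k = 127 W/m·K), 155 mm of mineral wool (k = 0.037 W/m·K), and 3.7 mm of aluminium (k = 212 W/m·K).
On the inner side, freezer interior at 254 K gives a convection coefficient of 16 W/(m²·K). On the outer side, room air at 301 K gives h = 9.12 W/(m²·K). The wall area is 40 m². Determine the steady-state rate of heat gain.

Treating each layer as a thermal resistance in series:
R_inner film = 1/(h_i·A) = 1/(16×40) = 0.001563 K/W
R_brass = L/(kA) = 0.0022/(127×40) = 4.331×10^-7 K/W
R_mineral wool = L/(kA) = 0.155/(0.037×40) = 0.1047 K/W
R_aluminium = L/(kA) = 0.0037/(212×40) = 4.363×10^-7 K/W
R_outer film = 1/(h_o·A) = 1/(9.12×40) = 0.002741 K/W
R_total = 0.109 K/W
Q = ΔT / R_total = 47 / 0.109

Q ≈ 431 W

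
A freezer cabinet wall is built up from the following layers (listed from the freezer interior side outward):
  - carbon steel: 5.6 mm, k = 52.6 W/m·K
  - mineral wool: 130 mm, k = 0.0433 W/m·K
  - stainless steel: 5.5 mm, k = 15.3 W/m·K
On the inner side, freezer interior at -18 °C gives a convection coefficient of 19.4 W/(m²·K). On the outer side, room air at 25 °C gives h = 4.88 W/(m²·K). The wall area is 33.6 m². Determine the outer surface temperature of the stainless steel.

Treating each layer as a thermal resistance in series:
R_inner film = 1/(h_i·A) = 1/(19.4×33.6) = 0.001534 K/W
R_carbon steel = L/(kA) = 0.0056/(52.6×33.6) = 3.169×10^-6 K/W
R_mineral wool = L/(kA) = 0.13/(0.0433×33.6) = 0.08935 K/W
R_stainless steel = L/(kA) = 0.0055/(15.3×33.6) = 1.07×10^-5 K/W
R_outer film = 1/(h_o·A) = 1/(4.88×33.6) = 0.006099 K/W
R_total = 0.097 K/W;  Q = ΔT/R_total = 43/0.097 = 443.3 W
T_interface = T_inner + Q·ΣR(inner→interface) = -18 + 443×0.0909

T ≈ 22.3 °C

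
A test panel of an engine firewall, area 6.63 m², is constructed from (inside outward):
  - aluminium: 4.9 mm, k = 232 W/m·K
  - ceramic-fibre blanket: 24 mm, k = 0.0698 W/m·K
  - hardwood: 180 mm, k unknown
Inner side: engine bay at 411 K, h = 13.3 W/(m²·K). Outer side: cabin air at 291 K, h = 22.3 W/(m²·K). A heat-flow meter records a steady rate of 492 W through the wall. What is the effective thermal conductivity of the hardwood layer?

k ≈ 0.156 W/(m·K)

Thermal resistances in series:
R_inner film = 1/(h_i·A) = 1/(13.3×6.63) = 0.01134 K/W
R_aluminium = L/(kA) = 0.0049/(232×6.63) = 3.186×10^-6 K/W
R_ceramic-fibre blanket = L/(kA) = 0.024/(0.0698×6.63) = 0.05186 K/W
R_outer film = 1/(h_o·A) = 1/(22.3×6.63) = 0.006764 K/W
Sum of known resistances R_other = 0.06997 K/W
Total R = ΔT/Q = 120/492 = 0.2439 K/W
R_hardwood = R_total − R_other = 0.1739 K/W
k = L/(R·A) = 0.18/(0.1739×6.63)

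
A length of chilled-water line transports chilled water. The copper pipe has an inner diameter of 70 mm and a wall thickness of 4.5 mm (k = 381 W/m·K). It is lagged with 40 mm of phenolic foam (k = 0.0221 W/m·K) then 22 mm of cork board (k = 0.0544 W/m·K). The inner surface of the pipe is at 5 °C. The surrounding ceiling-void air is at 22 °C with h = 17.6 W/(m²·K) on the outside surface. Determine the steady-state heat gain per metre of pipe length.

q′ ≈ 2.91 W/m

Treating each annulus and film as a series resistance:
R_copper pipe wall = ln(39.5/35)/(2π×381×1) = 5.053×10^-5 K/W
R_phenolic foam = ln(79.5/39.5)/(2π×0.0221×1) = 5.037 K/W
R_cork board = ln(101.5/79.5)/(2π×0.0544×1) = 0.7147 K/W
R_outer film = 1/(h_o·2πr_oL) = 1/(17.6×2π×0.1015×1) = 0.08909 K/W
R_total = 5.841 K/W
Q = ΔT/R_total = 17/5.841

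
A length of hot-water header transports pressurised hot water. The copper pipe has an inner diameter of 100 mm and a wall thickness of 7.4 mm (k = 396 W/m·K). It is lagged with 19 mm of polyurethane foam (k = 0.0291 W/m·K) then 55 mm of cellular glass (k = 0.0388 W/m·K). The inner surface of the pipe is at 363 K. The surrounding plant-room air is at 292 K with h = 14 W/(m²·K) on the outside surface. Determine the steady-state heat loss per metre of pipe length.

Radial resistances (cylindrical: R_cond = ln(r_o/r_i)/(2πkL), R_conv = 1/(h·2πrL)):
R_copper pipe wall = ln(57.4/50)/(2π×396×1) = 5.547×10^-5 K/W
R_polyurethane foam = ln(76.4/57.4)/(2π×0.0291×1) = 1.564 K/W
R_cellular glass = ln(131.4/76.4)/(2π×0.0388×1) = 2.224 K/W
R_outer film = 1/(h_o·2πr_oL) = 1/(14×2π×0.1314×1) = 0.08652 K/W
R_total = 3.875 K/W
Q = ΔT/R_total = 71/3.875

q′ ≈ 18.3 W/m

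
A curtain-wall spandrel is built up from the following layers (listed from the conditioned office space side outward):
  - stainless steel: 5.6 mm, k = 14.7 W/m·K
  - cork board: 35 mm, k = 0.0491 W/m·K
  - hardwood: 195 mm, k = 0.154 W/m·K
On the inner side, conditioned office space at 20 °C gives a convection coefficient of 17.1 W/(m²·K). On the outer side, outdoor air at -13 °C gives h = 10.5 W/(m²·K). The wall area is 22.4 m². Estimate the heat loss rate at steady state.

Model the wall as resistances in series:
R_inner film = 1/(h_i·A) = 1/(17.1×22.4) = 0.002611 K/W
R_stainless steel = L/(kA) = 0.0056/(14.7×22.4) = 1.701×10^-5 K/W
R_cork board = L/(kA) = 0.035/(0.0491×22.4) = 0.03182 K/W
R_hardwood = L/(kA) = 0.195/(0.154×22.4) = 0.05653 K/W
R_outer film = 1/(h_o·A) = 1/(10.5×22.4) = 0.004252 K/W
R_total = 0.09523 K/W
Q = ΔT / R_total = 33 / 0.09523

Q ≈ 347 W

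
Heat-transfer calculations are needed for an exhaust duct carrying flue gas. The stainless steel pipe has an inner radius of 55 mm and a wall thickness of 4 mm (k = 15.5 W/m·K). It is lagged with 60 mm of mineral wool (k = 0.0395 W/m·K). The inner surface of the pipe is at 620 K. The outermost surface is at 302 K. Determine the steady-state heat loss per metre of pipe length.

q′ ≈ 112 W/m

For a radial system each layer contributes R = ln(r_out/r_in)/(2πkL); films add R = 1/(hA).
R_stainless steel pipe wall = ln(59/55)/(2π×15.5×1) = 7.209×10^-4 K/W
R_mineral wool = ln(119/59)/(2π×0.0395×1) = 2.827 K/W
R_total = 2.828 K/W
Q = ΔT/R_total = 318/2.828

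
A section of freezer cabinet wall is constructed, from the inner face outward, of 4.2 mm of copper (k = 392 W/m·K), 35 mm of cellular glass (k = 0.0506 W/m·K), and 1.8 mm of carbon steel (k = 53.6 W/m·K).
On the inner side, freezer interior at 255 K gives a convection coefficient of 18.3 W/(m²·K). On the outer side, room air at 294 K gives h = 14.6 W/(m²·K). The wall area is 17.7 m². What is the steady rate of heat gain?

Q ≈ 847 W

Treating each layer as a thermal resistance in series:
R_inner film = 1/(h_i·A) = 1/(18.3×17.7) = 0.003087 K/W
R_copper = L/(kA) = 0.0042/(392×17.7) = 6.053×10^-7 K/W
R_cellular glass = L/(kA) = 0.035/(0.0506×17.7) = 0.03908 K/W
R_carbon steel = L/(kA) = 0.0018/(53.6×17.7) = 1.897×10^-6 K/W
R_outer film = 1/(h_o·A) = 1/(14.6×17.7) = 0.00387 K/W
R_total = 0.04604 K/W
Q = ΔT / R_total = 39 / 0.04604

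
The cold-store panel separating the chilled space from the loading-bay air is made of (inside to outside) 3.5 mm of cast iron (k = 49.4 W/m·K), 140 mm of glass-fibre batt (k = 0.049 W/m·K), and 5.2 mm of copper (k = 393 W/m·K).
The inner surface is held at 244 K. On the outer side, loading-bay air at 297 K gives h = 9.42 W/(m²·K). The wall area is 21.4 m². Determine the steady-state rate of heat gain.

Q ≈ 383 W

Treating each layer as a thermal resistance in series:
R_cast iron = L/(kA) = 0.0035/(49.4×21.4) = 3.311×10^-6 K/W
R_glass-fibre batt = L/(kA) = 0.14/(0.049×21.4) = 0.1335 K/W
R_copper = L/(kA) = 0.0052/(393×21.4) = 6.183×10^-7 K/W
R_outer film = 1/(h_o·A) = 1/(9.42×21.4) = 0.004961 K/W
R_total = 0.1385 K/W
Q = ΔT / R_total = 53 / 0.1385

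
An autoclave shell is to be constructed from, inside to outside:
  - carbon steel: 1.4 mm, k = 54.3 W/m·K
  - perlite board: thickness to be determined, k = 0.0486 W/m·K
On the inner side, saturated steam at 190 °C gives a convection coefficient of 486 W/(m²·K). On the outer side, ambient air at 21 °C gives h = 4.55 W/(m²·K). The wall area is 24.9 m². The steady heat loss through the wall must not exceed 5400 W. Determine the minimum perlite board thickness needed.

Using the resistance-network approach (series):
R_inner film = 1/(h_i·A) = 1/(486×24.9) = 8.264×10^-5 K/W
R_carbon steel = L/(kA) = 0.0014/(54.3×24.9) = 1.035×10^-6 K/W
R_outer film = 1/(h_o·A) = 1/(4.55×24.9) = 0.008827 K/W
Sum of the known resistances R_other = 0.00891 K/W
Required total resistance R_tot = ΔT/Q_allow = 169/5400 = 0.0313 K/W
R_perlite board = R_tot − R_other = 0.02239 K/W
L = R·k·A = 0.02239×0.0486×24.9

L ≈ 27.1 mm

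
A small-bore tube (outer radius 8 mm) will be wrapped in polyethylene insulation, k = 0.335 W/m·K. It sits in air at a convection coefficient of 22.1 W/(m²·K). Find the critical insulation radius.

For a cylinder r_cr = k/h = 0.335/22.1
r_cr = 15.2 mm; since the bare radius (8 mm) is below r_cr, adding a thin layer of insulation will *increase* heat loss.

r_cr ≈ 15.2 mm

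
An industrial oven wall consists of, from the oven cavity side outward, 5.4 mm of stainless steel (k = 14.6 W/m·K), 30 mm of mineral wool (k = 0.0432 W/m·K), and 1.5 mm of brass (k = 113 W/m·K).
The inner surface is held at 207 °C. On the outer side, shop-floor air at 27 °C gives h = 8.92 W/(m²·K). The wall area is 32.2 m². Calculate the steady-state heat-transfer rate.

Series thermal resistances:
R_stainless steel = L/(kA) = 0.0054/(14.6×32.2) = 1.149×10^-5 K/W
R_mineral wool = L/(kA) = 0.03/(0.0432×32.2) = 0.02157 K/W
R_brass = L/(kA) = 0.0015/(113×32.2) = 4.122×10^-7 K/W
R_outer film = 1/(h_o·A) = 1/(8.92×32.2) = 0.003482 K/W
R_total = 0.02506 K/W
Q = ΔT / R_total = 180 / 0.02506

Q ≈ 7180 W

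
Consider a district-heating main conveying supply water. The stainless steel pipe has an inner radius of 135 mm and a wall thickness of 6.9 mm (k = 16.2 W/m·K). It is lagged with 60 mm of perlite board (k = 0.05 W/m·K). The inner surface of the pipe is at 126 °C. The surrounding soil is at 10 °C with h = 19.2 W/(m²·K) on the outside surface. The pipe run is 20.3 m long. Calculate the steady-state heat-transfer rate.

Q ≈ 2020 W

Per-layer cylindrical resistances, series-summed:
R_stainless steel pipe wall = ln(141.9/135)/(2π×16.2×20.3) = 2.412×10^-5 K/W
R_perlite board = ln(201.9/141.9)/(2π×0.05×20.3) = 0.0553 K/W
R_outer film = 1/(h_o·2πr_oL) = 1/(19.2×2π×0.2019×20.3) = 0.002022 K/W
R_total = 0.05734 K/W
Q = ΔT/R_total = 116/0.05734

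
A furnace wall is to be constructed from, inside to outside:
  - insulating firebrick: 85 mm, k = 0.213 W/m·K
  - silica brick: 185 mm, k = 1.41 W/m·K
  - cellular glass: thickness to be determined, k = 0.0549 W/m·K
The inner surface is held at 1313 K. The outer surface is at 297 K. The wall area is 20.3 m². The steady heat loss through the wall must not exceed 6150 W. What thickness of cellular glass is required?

Using the resistance-network approach (series):
R_insulating firebrick = L/(kA) = 0.085/(0.213×20.3) = 0.01966 K/W
R_silica brick = L/(kA) = 0.185/(1.41×20.3) = 0.006463 K/W
Sum of the known resistances R_other = 0.02612 K/W
Required total resistance R_tot = ΔT/Q_allow = 1016/6150 = 0.1652 K/W
R_cellular glass = R_tot − R_other = 0.1391 K/W
L = R·k·A = 0.1391×0.0549×20.3

L ≈ 155 mm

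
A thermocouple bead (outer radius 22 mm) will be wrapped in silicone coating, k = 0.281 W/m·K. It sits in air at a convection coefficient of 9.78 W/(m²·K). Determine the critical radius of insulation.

r_cr ≈ 57.5 mm

For a sphere r_cr = 2k/h = 2×0.281/9.78
r_cr = 57.5 mm; since the bare radius (22 mm) is below r_cr, adding a thin layer of insulation will *increase* heat loss.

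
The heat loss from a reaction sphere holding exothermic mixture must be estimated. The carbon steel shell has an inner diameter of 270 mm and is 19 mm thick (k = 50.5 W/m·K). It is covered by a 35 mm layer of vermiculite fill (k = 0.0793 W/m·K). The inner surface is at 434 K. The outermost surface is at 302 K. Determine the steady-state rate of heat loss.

Q ≈ 109 W

For a spherical shell R = (1/r₁ − 1/r₂)/(4πk); film R = 1/(h·4πr²). In series:
R_carbon steel shell = (1/0.135 − 1/0.154)/(4π×50.5) = 0.00144 K/W
R_vermiculite fill = (1/0.154 − 1/0.189)/(4π×0.0793) = 1.207 K/W
R_total = 1.208 K/W
Q = ΔT/R_total = 132/1.208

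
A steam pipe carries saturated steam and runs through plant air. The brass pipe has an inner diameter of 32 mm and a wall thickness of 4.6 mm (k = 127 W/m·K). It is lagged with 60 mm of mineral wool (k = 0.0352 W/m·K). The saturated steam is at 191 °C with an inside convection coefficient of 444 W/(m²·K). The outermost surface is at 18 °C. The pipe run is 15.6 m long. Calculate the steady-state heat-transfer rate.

Q ≈ 436 W

Radial resistances (cylindrical: R_cond = ln(r_o/r_i)/(2πkL), R_conv = 1/(h·2πrL)):
R_inner film = 1/(h_i·2πr₁L) = 1/(444×2π×0.016×15.6) = 0.001436 K/W
R_brass pipe wall = ln(20.6/16)/(2π×127×15.6) = 2.03×10^-5 K/W
R_mineral wool = ln(80.6/20.6)/(2π×0.0352×15.6) = 0.3954 K/W
R_total = 0.3969 K/W
Q = ΔT/R_total = 173/0.3969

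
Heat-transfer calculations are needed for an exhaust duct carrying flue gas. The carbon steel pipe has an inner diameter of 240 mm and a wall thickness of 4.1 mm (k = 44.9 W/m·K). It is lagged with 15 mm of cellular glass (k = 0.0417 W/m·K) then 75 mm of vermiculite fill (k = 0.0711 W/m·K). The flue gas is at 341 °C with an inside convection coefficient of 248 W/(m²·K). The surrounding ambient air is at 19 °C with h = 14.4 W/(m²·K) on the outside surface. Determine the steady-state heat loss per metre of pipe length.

q′ ≈ 221 W/m

Per-layer cylindrical resistances, series-summed:
R_inner film = 1/(h_i·2πr₁L) = 1/(248×2π×0.12×1) = 0.005348 K/W
R_carbon steel pipe wall = ln(124.1/120)/(2π×44.9×1) = 1.191×10^-4 K/W
R_cellular glass = ln(139.1/124.1)/(2π×0.0417×1) = 0.4355 K/W
R_vermiculite fill = ln(214.1/139.1)/(2π×0.0711×1) = 0.9653 K/W
R_outer film = 1/(h_o·2πr_oL) = 1/(14.4×2π×0.2141×1) = 0.05162 K/W
R_total = 1.458 K/W
Q = ΔT/R_total = 322/1.458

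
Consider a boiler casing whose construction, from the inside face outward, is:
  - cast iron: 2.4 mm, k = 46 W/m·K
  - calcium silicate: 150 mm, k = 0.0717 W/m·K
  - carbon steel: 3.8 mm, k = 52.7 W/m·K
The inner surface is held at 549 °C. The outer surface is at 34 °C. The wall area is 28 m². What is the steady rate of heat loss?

Q ≈ 6890 W

Treating each layer as a thermal resistance in series:
R_cast iron = L/(kA) = 0.0024/(46×28) = 1.863×10^-6 K/W
R_calcium silicate = L/(kA) = 0.15/(0.0717×28) = 0.07472 K/W
R_carbon steel = L/(kA) = 0.0038/(52.7×28) = 2.575×10^-6 K/W
R_total = 0.07472 K/W
Q = ΔT / R_total = 515 / 0.07472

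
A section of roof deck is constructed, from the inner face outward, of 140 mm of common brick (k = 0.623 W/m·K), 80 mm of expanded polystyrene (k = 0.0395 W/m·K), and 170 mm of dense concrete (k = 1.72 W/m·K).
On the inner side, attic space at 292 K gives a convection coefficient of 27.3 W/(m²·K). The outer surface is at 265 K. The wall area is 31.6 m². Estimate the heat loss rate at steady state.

Series thermal resistances:
R_inner film = 1/(h_i·A) = 1/(27.3×31.6) = 0.001159 K/W
R_common brick = L/(kA) = 0.14/(0.623×31.6) = 0.007111 K/W
R_expanded polystyrene = L/(kA) = 0.08/(0.0395×31.6) = 0.06409 K/W
R_dense concrete = L/(kA) = 0.17/(1.72×31.6) = 0.003128 K/W
R_total = 0.07549 K/W
Q = ΔT / R_total = 27 / 0.07549

Q ≈ 358 W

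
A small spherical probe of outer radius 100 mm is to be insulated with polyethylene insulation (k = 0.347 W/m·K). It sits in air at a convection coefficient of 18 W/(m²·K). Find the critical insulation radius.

For a sphere r_cr = 2k/h = 2×0.347/18
r_cr = 38.6 mm; since the bare radius (100 mm) is above r_cr, any added insulation will reduce heat loss.

r_cr ≈ 38.6 mm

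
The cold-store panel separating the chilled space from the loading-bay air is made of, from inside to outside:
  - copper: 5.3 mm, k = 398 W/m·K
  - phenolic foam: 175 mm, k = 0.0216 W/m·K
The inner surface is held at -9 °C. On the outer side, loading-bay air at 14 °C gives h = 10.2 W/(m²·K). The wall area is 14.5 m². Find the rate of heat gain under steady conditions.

Q ≈ 40.7 W

Series thermal resistances:
R_copper = L/(kA) = 0.0053/(398×14.5) = 9.184×10^-7 K/W
R_phenolic foam = L/(kA) = 0.175/(0.0216×14.5) = 0.5587 K/W
R_outer film = 1/(h_o·A) = 1/(10.2×14.5) = 0.006761 K/W
R_total = 0.5655 K/W
Q = ΔT / R_total = 23 / 0.5655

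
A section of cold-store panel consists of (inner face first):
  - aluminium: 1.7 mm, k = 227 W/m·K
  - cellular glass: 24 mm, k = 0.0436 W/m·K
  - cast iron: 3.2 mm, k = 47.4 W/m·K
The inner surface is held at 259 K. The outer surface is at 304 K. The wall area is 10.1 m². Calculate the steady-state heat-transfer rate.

Q ≈ 826 W

Treating each layer as a thermal resistance in series:
R_aluminium = L/(kA) = 0.0017/(227×10.1) = 7.415×10^-7 K/W
R_cellular glass = L/(kA) = 0.024/(0.0436×10.1) = 0.0545 K/W
R_cast iron = L/(kA) = 0.0032/(47.4×10.1) = 6.684×10^-6 K/W
R_total = 0.05451 K/W
Q = ΔT / R_total = 45 / 0.05451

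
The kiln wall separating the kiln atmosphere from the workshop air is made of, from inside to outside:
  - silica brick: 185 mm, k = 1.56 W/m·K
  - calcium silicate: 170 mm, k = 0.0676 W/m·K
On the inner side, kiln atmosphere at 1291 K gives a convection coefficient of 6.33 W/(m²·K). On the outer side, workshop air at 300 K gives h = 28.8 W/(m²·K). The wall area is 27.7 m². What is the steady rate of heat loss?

Q ≈ 9710 W

Thermal resistances in series:
R_inner film = 1/(h_i·A) = 1/(6.33×27.7) = 0.005703 K/W
R_silica brick = L/(kA) = 0.185/(1.56×27.7) = 0.004281 K/W
R_calcium silicate = L/(kA) = 0.17/(0.0676×27.7) = 0.09079 K/W
R_outer film = 1/(h_o·A) = 1/(28.8×27.7) = 0.001254 K/W
R_total = 0.102 K/W
Q = ΔT / R_total = 991 / 0.102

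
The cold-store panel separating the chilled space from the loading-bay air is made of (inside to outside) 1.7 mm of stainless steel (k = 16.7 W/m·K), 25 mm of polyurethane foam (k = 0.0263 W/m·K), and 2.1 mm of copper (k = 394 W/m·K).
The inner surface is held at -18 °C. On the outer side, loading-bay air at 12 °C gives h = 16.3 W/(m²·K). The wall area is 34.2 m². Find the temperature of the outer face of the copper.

T ≈ 10.2 °C

Model the wall as resistances in series:
R_stainless steel = L/(kA) = 0.0017/(16.7×34.2) = 2.977×10^-6 K/W
R_polyurethane foam = L/(kA) = 0.025/(0.0263×34.2) = 0.02779 K/W
R_copper = L/(kA) = 0.0021/(394×34.2) = 1.558×10^-7 K/W
R_outer film = 1/(h_o·A) = 1/(16.3×34.2) = 0.001794 K/W
R_total = 0.02959 K/W;  Q = ΔT/R_total = 30/0.02959 = 1014 W
T_interface = T_inner + Q·ΣR(inner→interface) = -18 + 1010×0.0278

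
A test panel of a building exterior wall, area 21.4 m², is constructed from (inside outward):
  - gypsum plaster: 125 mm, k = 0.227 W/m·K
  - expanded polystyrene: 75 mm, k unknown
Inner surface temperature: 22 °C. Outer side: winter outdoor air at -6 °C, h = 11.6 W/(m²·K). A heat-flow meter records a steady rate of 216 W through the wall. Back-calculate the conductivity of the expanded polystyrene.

k ≈ 0.0351 W/(m·K)

Model the wall as resistances in series:
R_gypsum plaster = L/(kA) = 0.125/(0.227×21.4) = 0.02573 K/W
R_outer film = 1/(h_o·A) = 1/(11.6×21.4) = 0.004028 K/W
Sum of known resistances R_other = 0.02976 K/W
Total R = ΔT/Q = 28/216 = 0.1296 K/W
R_expanded polystyrene = R_total − R_other = 0.09987 K/W
k = L/(R·A) = 0.075/(0.09987×21.4)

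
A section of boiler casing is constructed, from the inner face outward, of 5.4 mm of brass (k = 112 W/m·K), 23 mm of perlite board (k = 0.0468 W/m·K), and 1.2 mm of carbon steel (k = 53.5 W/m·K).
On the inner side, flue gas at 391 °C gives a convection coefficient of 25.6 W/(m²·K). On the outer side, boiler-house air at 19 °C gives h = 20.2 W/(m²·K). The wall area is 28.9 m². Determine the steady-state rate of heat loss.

Model the wall as resistances in series:
R_inner film = 1/(h_i·A) = 1/(25.6×28.9) = 0.001352 K/W
R_brass = L/(kA) = 0.0054/(112×28.9) = 1.668×10^-6 K/W
R_perlite board = L/(kA) = 0.023/(0.0468×28.9) = 0.01701 K/W
R_carbon steel = L/(kA) = 0.0012/(53.5×28.9) = 7.761×10^-7 K/W
R_outer film = 1/(h_o·A) = 1/(20.2×28.9) = 0.001713 K/W
R_total = 0.02007 K/W
Q = ΔT / R_total = 372 / 0.02007

Q ≈ 18500 W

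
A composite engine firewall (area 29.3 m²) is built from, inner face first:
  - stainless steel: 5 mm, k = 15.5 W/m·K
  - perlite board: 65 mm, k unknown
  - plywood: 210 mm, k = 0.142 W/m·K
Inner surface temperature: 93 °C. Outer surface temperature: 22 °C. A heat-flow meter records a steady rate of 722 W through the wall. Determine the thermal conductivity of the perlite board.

Using the resistance-network approach (series):
R_stainless steel = L/(kA) = 0.005/(15.5×29.3) = 1.101×10^-5 K/W
R_plywood = L/(kA) = 0.21/(0.142×29.3) = 0.05047 K/W
Sum of known resistances R_other = 0.05048 K/W
Total R = ΔT/Q = 71/722 = 0.09834 K/W
R_perlite board = R_total − R_other = 0.04785 K/W
k = L/(R·A) = 0.065/(0.04785×29.3)

k ≈ 0.0464 W/(m·K)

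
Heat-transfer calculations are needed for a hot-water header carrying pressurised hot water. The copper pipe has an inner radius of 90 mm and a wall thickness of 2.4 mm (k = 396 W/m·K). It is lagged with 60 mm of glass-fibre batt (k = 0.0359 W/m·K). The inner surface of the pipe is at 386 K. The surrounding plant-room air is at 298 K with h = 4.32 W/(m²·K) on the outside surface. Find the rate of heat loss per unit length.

Radial resistances (cylindrical: R_cond = ln(r_o/r_i)/(2πkL), R_conv = 1/(h·2πrL)):
R_copper pipe wall = ln(92.4/90)/(2π×396×1) = 1.058×10^-5 K/W
R_glass-fibre batt = ln(152.4/92.4)/(2π×0.0359×1) = 2.218 K/W
R_outer film = 1/(h_o·2πr_oL) = 1/(4.32×2π×0.1524×1) = 0.2417 K/W
R_total = 2.46 K/W
Q = ΔT/R_total = 88/2.46

q′ ≈ 35.8 W/m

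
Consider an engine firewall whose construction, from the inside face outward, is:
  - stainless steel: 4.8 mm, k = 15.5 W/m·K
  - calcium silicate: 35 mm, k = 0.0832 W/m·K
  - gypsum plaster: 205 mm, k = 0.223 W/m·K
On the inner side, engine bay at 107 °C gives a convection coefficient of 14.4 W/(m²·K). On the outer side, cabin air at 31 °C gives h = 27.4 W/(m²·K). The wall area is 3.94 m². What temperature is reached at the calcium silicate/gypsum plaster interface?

Thermal resistances in series:
R_inner film = 1/(h_i·A) = 1/(14.4×3.94) = 0.01763 K/W
R_stainless steel = L/(kA) = 0.0048/(15.5×3.94) = 7.86×10^-5 K/W
R_calcium silicate = L/(kA) = 0.035/(0.0832×3.94) = 0.1068 K/W
R_gypsum plaster = L/(kA) = 0.205/(0.223×3.94) = 0.2333 K/W
R_outer film = 1/(h_o·A) = 1/(27.4×3.94) = 0.009263 K/W
R_total = 0.3671 K/W;  Q = ΔT/R_total = 76/0.3671 = 207.1 W
T_interface = T_inner − Q·ΣR(inner→interface) = 107 − 207×0.1245

T ≈ 81.2 °C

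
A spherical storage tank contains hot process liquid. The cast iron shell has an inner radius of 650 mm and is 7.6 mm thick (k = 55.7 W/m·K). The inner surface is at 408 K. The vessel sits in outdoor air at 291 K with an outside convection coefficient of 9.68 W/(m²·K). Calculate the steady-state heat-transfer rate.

Q ≈ 6150 W

For a spherical shell R = (1/r₁ − 1/r₂)/(4πk); film R = 1/(h·4πr²). In series:
R_cast iron shell = (1/0.65 − 1/0.6576)/(4π×55.7) = 2.54×10^-5 K/W
R_outer film = 1/(h·4πr_o²) = 1/(9.68×4π×0.6576²) = 0.01901 K/W
R_total = 0.01904 K/W
Q = ΔT/R_total = 117/0.01904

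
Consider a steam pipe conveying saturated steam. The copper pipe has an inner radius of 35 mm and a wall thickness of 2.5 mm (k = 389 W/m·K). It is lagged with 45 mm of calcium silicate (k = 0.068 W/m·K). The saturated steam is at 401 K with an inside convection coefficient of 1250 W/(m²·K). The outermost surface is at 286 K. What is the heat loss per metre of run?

q′ ≈ 62.2 W/m

Treating each annulus and film as a series resistance:
R_inner film = 1/(h_i·2πr₁L) = 1/(1250×2π×0.035×1) = 0.003638 K/W
R_copper pipe wall = ln(37.5/35)/(2π×389×1) = 2.823×10^-5 K/W
R_calcium silicate = ln(82.5/37.5)/(2π×0.068×1) = 1.845 K/W
R_total = 1.849 K/W
Q = ΔT/R_total = 115/1.849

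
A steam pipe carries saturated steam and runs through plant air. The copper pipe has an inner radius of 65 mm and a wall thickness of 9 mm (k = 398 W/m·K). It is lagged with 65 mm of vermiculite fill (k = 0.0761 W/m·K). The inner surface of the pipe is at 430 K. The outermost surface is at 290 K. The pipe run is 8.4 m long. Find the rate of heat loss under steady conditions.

Q ≈ 892 W

Radial resistances (cylindrical: R_cond = ln(r_o/r_i)/(2πkL), R_conv = 1/(h·2πrL)):
R_copper pipe wall = ln(74/65)/(2π×398×8.4) = 6.173×10^-6 K/W
R_vermiculite fill = ln(139/74)/(2π×0.0761×8.4) = 0.157 K/W
R_total = 0.157 K/W
Q = ΔT/R_total = 140/0.157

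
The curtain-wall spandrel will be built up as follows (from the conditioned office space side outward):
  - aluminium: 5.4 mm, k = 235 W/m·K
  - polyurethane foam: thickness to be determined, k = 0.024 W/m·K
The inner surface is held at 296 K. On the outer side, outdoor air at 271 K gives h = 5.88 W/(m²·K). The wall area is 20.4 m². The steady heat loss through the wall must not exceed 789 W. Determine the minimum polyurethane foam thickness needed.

L ≈ 11.4 mm

Model the wall as resistances in series:
R_aluminium = L/(kA) = 0.0054/(235×20.4) = 1.126×10^-6 K/W
R_outer film = 1/(h_o·A) = 1/(5.88×20.4) = 0.008337 K/W
Sum of the known resistances R_other = 0.008338 K/W
Required total resistance R_tot = ΔT/Q_allow = 25/789 = 0.03169 K/W
R_polyurethane foam = R_tot − R_other = 0.02335 K/W
L = R·k·A = 0.02335×0.024×20.4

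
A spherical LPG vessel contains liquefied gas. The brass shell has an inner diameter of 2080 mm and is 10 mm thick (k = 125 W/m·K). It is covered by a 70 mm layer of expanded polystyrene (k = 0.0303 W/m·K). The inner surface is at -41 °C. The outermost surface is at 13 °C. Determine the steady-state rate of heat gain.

Spherical conduction: R = (1/r_in − 1/r_out)/(4πk) per layer; series-sum.
R_brass shell = (1/1.04 − 1/1.05)/(4π×125) = 5.83×10^-6 K/W
R_expanded polystyrene = (1/1.05 − 1/1.12)/(4π×0.0303) = 0.1563 K/W
R_total = 0.1563 K/W
Q = ΔT/R_total = 54/0.1563

Q ≈ 345 W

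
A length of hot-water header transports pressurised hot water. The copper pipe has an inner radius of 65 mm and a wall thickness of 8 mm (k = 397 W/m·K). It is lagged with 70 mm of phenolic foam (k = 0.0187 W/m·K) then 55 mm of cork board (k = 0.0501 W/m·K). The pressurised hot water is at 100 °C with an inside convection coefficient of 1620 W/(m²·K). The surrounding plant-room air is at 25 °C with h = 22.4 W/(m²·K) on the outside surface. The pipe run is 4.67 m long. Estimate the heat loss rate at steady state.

For a radial system each layer contributes R = ln(r_out/r_in)/(2πkL); films add R = 1/(hA).
R_inner film = 1/(h_i·2πr₁L) = 1/(1620×2π×0.065×4.67) = 3.236×10^-4 K/W
R_copper pipe wall = ln(73/65)/(2π×397×4.67) = 9.964×10^-6 K/W
R_phenolic foam = ln(143/73)/(2π×0.0187×4.67) = 1.225 K/W
R_cork board = ln(198/143)/(2π×0.0501×4.67) = 0.2214 K/W
R_outer film = 1/(h_o·2πr_oL) = 1/(22.4×2π×0.198×4.67) = 0.007684 K/W
R_total = 1.455 K/W
Q = ΔT/R_total = 75/1.455

Q ≈ 51.6 W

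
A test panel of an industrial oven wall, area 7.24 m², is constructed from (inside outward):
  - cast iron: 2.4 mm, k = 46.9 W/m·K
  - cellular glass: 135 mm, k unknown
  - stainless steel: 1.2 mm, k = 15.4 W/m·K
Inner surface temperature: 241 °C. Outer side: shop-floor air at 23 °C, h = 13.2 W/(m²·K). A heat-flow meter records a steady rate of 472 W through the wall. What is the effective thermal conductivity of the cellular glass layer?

Series thermal resistances:
R_cast iron = L/(kA) = 0.0024/(46.9×7.24) = 7.068×10^-6 K/W
R_stainless steel = L/(kA) = 0.0012/(15.4×7.24) = 1.076×10^-5 K/W
R_outer film = 1/(h_o·A) = 1/(13.2×7.24) = 0.01046 K/W
Sum of known resistances R_other = 0.01048 K/W
Total R = ΔT/Q = 218/472 = 0.4619 K/W
R_cellular glass = R_total − R_other = 0.4514 K/W
k = L/(R·A) = 0.135/(0.4514×7.24)

k ≈ 0.0413 W/(m·K)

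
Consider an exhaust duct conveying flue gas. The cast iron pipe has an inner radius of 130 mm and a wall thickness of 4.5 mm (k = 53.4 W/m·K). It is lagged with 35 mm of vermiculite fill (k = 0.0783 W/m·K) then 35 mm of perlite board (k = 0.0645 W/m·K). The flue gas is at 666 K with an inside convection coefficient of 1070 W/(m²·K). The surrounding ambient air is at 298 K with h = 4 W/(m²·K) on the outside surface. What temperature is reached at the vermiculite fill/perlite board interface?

For a radial system each layer contributes R = ln(r_out/r_in)/(2πkL); films add R = 1/(hA).
R_inner film = 1/(h_i·2πr₁L) = 1/(1070×2π×0.13×1) = 0.001144 K/W
R_cast iron pipe wall = ln(134.5/130)/(2π×53.4×1) = 1.014×10^-4 K/W
R_vermiculite fill = ln(169.5/134.5)/(2π×0.0783×1) = 0.4701 K/W
R_perlite board = ln(204.5/169.5)/(2π×0.0645×1) = 0.4632 K/W
R_outer film = 1/(h_o·2πr_oL) = 1/(4×2π×0.2045×1) = 0.1946 K/W
R_total = 1.129 K/W
Q = ΔT/R_total = 368/1.129
Q = 326 W/m
T_interface = T_inner − Q·ΣR(inner→interface) = 666 − 326×0.4714

T ≈ 512 K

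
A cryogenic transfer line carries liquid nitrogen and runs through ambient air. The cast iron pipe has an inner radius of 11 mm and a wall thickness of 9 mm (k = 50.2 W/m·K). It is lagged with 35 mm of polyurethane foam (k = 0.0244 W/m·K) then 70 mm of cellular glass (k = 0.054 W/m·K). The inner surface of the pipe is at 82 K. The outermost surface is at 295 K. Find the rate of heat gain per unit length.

Radial resistances (cylindrical: R_cond = ln(r_o/r_i)/(2πkL), R_conv = 1/(h·2πrL)):
R_cast iron pipe wall = ln(20/11)/(2π×50.2×1) = 0.001895 K/W
R_polyurethane foam = ln(55/20)/(2π×0.0244×1) = 6.598 K/W
R_cellular glass = ln(125/55)/(2π×0.054×1) = 2.42 K/W
R_total = 9.02 K/W
Q = ΔT/R_total = 213/9.02

q′ ≈ 23.6 W/m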